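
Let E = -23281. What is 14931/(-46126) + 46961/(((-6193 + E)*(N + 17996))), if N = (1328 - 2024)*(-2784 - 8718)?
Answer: -1765452511243579/5453969096264456 ≈ -0.32370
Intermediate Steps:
N = 8005392 (N = -696*(-11502) = 8005392)
14931/(-46126) + 46961/(((-6193 + E)*(N + 17996))) = 14931/(-46126) + 46961/(((-6193 - 23281)*(8005392 + 17996))) = 14931*(-1/46126) + 46961/((-29474*8023388)) = -14931/46126 + 46961/(-236481337912) = -14931/46126 + 46961*(-1/236481337912) = -14931/46126 - 46961/236481337912 = -1765452511243579/5453969096264456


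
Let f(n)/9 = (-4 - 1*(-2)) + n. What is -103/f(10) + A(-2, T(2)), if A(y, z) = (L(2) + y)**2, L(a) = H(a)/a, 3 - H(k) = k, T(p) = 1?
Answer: 59/72 ≈ 0.81944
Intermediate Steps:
H(k) = 3 - k
L(a) = (3 - a)/a
A(y, z) = (1/2 + y)**2 (A(y, z) = ((3 - 1*2)/2 + y)**2 = ((3 - 2)/2 + y)**2 = ((1/2)*1 + y)**2 = (1/2 + y)**2)
f(n) = -18 + 9*n (f(n) = 9*((-4 - 1*(-2)) + n) = 9*((-4 + 2) + n) = 9*(-2 + n) = -18 + 9*n)
-103/f(10) + A(-2, T(2)) = -103/(-18 + 9*10) + (1 + 2*(-2))**2/4 = -103/(-18 + 90) + (1 - 4)**2/4 = -103/72 + (1/4)*(-3)**2 = -103*1/72 + (1/4)*9 = -103/72 + 9/4 = 59/72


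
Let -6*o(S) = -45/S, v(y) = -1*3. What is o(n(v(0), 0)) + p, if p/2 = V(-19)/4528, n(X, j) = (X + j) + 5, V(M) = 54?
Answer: 1068/283 ≈ 3.7738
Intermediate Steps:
v(y) = -3
n(X, j) = 5 + X + j
p = 27/1132 (p = 2*(54/4528) = 2*(54*(1/4528)) = 2*(27/2264) = 27/1132 ≈ 0.023852)
o(S) = 15/(2*S) (o(S) = -(-15)/(2*S) = 15/(2*S))
o(n(v(0), 0)) + p = 15/(2*(5 - 3 + 0)) + 27/1132 = (15/2)/2 + 27/1132 = (15/2)*(½) + 27/1132 = 15/4 + 27/1132 = 1068/283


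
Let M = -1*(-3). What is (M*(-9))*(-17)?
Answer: 459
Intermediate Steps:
M = 3
(M*(-9))*(-17) = (3*(-9))*(-17) = -27*(-17) = 459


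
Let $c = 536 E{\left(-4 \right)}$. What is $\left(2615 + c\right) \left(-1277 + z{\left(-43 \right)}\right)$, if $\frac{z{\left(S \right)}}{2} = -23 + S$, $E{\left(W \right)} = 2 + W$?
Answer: $-2174087$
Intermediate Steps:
$z{\left(S \right)} = -46 + 2 S$ ($z{\left(S \right)} = 2 \left(-23 + S\right) = -46 + 2 S$)
$c = -1072$ ($c = 536 \left(2 - 4\right) = 536 \left(-2\right) = -1072$)
$\left(2615 + c\right) \left(-1277 + z{\left(-43 \right)}\right) = \left(2615 - 1072\right) \left(-1277 + \left(-46 + 2 \left(-43\right)\right)\right) = 1543 \left(-1277 - 132\right) = 1543 \left(-1409\right) = -2174087$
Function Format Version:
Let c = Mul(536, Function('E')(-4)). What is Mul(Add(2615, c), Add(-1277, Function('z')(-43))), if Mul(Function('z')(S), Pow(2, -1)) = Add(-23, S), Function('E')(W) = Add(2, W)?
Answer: -2174087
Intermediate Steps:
Function('z')(S) = Add(-46, Mul(2, S)) (Function('z')(S) = Mul(2, Add(-23, S)) = Add(-46, Mul(2, S)))
c = -1072 (c = Mul(536, Add(2, -4)) = Mul(536, -2) = -1072)
Mul(Add(2615, c), Add(-1277, Function('z')(-43))) = Mul(Add(2615, -1072), Add(-1277, Add(-46, Mul(2, -43)))) = Mul(1543, Add(-1277, Add(-46, -86))) = Mul(1543, Add(-1277, -132)) = Mul(1543, -1409) = -2174087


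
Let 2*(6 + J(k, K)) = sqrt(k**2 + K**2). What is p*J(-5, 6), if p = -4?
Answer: 24 - 2*sqrt(61) ≈ 8.3795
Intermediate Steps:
J(k, K) = -6 + sqrt(K**2 + k**2)/2 (J(k, K) = -6 + sqrt(k**2 + K**2)/2 = -6 + sqrt(K**2 + k**2)/2)
p*J(-5, 6) = -4*(-6 + sqrt(6**2 + (-5)**2)/2) = -4*(-6 + sqrt(36 + 25)/2) = -4*(-6 + sqrt(61)/2) = 24 - 2*sqrt(61)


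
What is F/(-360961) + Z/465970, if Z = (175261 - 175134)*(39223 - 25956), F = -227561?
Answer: 42013119807/9893941010 ≈ 4.2463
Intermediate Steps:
Z = 1684909 (Z = 127*13267 = 1684909)
F/(-360961) + Z/465970 = -227561/(-360961) + 1684909/465970 = -227561*(-1/360961) + 1684909*(1/465970) = 227561/360961 + 1684909/465970 = 42013119807/9893941010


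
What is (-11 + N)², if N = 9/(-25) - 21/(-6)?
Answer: 154449/2500 ≈ 61.780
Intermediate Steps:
N = 157/50 (N = 9*(-1/25) - 21*(-⅙) = -9/25 + 7/2 = 157/50 ≈ 3.1400)
(-11 + N)² = (-11 + 157/50)² = (-393/50)² = 154449/2500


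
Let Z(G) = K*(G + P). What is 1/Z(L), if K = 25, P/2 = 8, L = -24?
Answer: -1/200 ≈ -0.0050000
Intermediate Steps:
P = 16 (P = 2*8 = 16)
Z(G) = 400 + 25*G (Z(G) = 25*(G + 16) = 25*(16 + G) = 400 + 25*G)
1/Z(L) = 1/(400 + 25*(-24)) = 1/(400 - 600) = 1/(-200) = -1/200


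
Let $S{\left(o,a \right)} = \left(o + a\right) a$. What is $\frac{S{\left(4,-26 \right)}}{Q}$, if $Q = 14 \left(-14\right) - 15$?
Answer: $- \frac{572}{211} \approx -2.7109$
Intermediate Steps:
$S{\left(o,a \right)} = a \left(a + o\right)$ ($S{\left(o,a \right)} = \left(a + o\right) a = a \left(a + o\right)$)
$Q = -211$ ($Q = -196 - 15 = -211$)
$\frac{S{\left(4,-26 \right)}}{Q} = \frac{\left(-26\right) \left(-26 + 4\right)}{-211} = \left(-26\right) \left(-22\right) \left(- \frac{1}{211}\right) = 572 \left(- \frac{1}{211}\right) = - \frac{572}{211}$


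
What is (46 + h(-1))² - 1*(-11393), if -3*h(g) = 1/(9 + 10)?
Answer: 43885498/3249 ≈ 13507.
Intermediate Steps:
h(g) = -1/57 (h(g) = -1/(3*(9 + 10)) = -⅓/19 = -⅓*1/19 = -1/57)
(46 + h(-1))² - 1*(-11393) = (46 - 1/57)² - 1*(-11393) = (2621/57)² + 11393 = 6869641/3249 + 11393 = 43885498/3249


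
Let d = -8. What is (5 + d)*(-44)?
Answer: 132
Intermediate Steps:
(5 + d)*(-44) = (5 - 8)*(-44) = -3*(-44) = 132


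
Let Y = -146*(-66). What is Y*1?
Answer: 9636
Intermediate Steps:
Y = 9636
Y*1 = 9636*1 = 9636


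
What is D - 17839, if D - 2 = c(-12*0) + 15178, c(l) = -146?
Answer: -2805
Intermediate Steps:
D = 15034 (D = 2 + (-146 + 15178) = 2 + 15032 = 15034)
D - 17839 = 15034 - 17839 = -2805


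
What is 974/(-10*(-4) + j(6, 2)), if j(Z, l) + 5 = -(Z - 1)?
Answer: 487/15 ≈ 32.467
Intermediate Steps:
j(Z, l) = -4 - Z (j(Z, l) = -5 - (Z - 1) = -5 - (-1 + Z) = -5 + (1 - Z) = -4 - Z)
974/(-10*(-4) + j(6, 2)) = 974/(-10*(-4) + (-4 - 1*6)) = 974/(40 + (-4 - 6)) = 974/(40 - 10) = 974/30 = 974*(1/30) = 487/15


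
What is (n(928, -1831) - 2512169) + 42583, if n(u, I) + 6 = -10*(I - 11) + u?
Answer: -2450244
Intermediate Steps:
n(u, I) = 104 + u - 10*I (n(u, I) = -6 + (-10*(I - 11) + u) = -6 + (-10*(-11 + I) + u) = -6 + ((110 - 10*I) + u) = -6 + (110 + u - 10*I) = 104 + u - 10*I)
(n(928, -1831) - 2512169) + 42583 = ((104 + 928 - 10*(-1831)) - 2512169) + 42583 = ((104 + 928 + 18310) - 2512169) + 42583 = (19342 - 2512169) + 42583 = -2492827 + 42583 = -2450244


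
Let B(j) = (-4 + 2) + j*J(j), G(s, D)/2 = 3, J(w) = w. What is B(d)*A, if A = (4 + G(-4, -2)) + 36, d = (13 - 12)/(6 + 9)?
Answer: -20654/225 ≈ -91.796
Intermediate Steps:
d = 1/15 ≈ 0.066667
G(s, D) = 6 (G(s, D) = 2*3 = 6)
B(j) = -2 + j² (B(j) = (-4 + 2) + j*j = -2 + j²)
A = 46 (A = (4 + 6) + 36 = 10 + 36 = 46)
B(d)*A = (-2 + (1/15)²)*46 = (-2 + 1/225)*46 = -449/225*46 = -20654/225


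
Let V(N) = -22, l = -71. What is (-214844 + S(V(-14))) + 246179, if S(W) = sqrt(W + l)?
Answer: 31335 + I*sqrt(93) ≈ 31335.0 + 9.6436*I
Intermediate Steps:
S(W) = sqrt(-71 + W) (S(W) = sqrt(W - 71) = sqrt(-71 + W))
(-214844 + S(V(-14))) + 246179 = (-214844 + sqrt(-71 - 22)) + 246179 = (-214844 + sqrt(-93)) + 246179 = (-214844 + I*sqrt(93)) + 246179 = 31335 + I*sqrt(93)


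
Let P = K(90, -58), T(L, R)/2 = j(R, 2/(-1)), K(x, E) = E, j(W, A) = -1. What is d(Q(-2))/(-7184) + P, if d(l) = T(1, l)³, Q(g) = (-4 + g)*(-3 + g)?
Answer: -52083/898 ≈ -57.999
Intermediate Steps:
T(L, R) = -2 (T(L, R) = 2*(-1) = -2)
P = -58
d(l) = -8 (d(l) = (-2)³ = -8)
d(Q(-2))/(-7184) + P = -8/(-7184) - 58 = -8*(-1/7184) - 58 = 1/898 - 58 = -52083/898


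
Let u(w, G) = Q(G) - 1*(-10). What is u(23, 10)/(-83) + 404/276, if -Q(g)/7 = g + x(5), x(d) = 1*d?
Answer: 14938/5727 ≈ 2.6083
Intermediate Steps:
x(d) = d
Q(g) = -35 - 7*g (Q(g) = -7*(g + 5) = -7*(5 + g) = -35 - 7*g)
u(w, G) = -25 - 7*G (u(w, G) = (-35 - 7*G) - 1*(-10) = (-35 - 7*G) + 10 = -25 - 7*G)
u(23, 10)/(-83) + 404/276 = (-25 - 7*10)/(-83) + 404/276 = (-25 - 70)*(-1/83) + 404*(1/276) = -95*(-1/83) + 101/69 = 95/83 + 101/69 = 14938/5727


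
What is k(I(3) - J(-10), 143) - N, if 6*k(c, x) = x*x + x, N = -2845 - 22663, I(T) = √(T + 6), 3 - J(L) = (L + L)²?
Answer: 28940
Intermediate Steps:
J(L) = 3 - 4*L² (J(L) = 3 - (L + L)² = 3 - (2*L)² = 3 - 4*L²)
I(T) = √(6 + T)
N = -25508
k(c, x) = x/6 + x²/6 (k(c, x) = (x*x + x)/6 = (x² + x)/6 = (x + x²)/6 = x/6 + x²/6)
k(I(3) - J(-10), 143) - N = (⅙)*143*(1 + 143) - 1*(-25508) = (⅙)*143*144 + 25508 = 3432 + 25508 = 28940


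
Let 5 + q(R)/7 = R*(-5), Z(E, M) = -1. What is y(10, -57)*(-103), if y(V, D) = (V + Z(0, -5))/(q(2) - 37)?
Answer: 927/142 ≈ 6.5282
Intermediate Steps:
q(R) = -35 - 35*R (q(R) = -35 + 7*(R*(-5)) = -35 + 7*(-5*R) = -35 - 35*R)
y(V, D) = 1/142 - V/142 (y(V, D) = (V - 1)/((-35 - 35*2) - 37) = (-1 + V)/((-35 - 70) - 37) = (-1 + V)/(-105 - 37) = (-1 + V)/(-142) = (-1 + V)*(-1/142) = 1/142 - V/142)
y(10, -57)*(-103) = (1/142 - 1/142*10)*(-103) = (1/142 - 5/71)*(-103) = -9/142*(-103) = 927/142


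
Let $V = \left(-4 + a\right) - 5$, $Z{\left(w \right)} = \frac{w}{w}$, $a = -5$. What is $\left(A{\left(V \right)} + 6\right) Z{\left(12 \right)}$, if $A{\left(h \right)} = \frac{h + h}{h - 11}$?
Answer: $\frac{178}{25} \approx 7.12$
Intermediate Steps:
$Z{\left(w \right)} = 1$
$V = -14$ ($V = \left(-4 - 5\right) - 5 = -9 - 5 = -14$)
$A{\left(h \right)} = \frac{2 h}{-11 + h}$
$\left(A{\left(V \right)} + 6\right) Z{\left(12 \right)} = \left(2 \left(-14\right) \frac{1}{-11 - 14} + 6\right) 1 = \left(2 \left(-14\right) \frac{1}{-25} + 6\right) 1 = \left(2 \left(-14\right) \left(- \frac{1}{25}\right) + 6\right) 1 = \left(\frac{28}{25} + 6\right) 1 = \frac{178}{25} \cdot 1 = \frac{178}{25}$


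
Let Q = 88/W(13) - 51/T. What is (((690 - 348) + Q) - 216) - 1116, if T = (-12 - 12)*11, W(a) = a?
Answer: -1124595/1144 ≈ -983.04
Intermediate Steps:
T = -264 (T = -24*11 = -264)
Q = 7965/1144 (Q = 88/13 - 51/(-264) = 88*(1/13) - 51*(-1/264) = 88/13 + 17/88 = 7965/1144 ≈ 6.9624)
(((690 - 348) + Q) - 216) - 1116 = (((690 - 348) + 7965/1144) - 216) - 1116 = ((342 + 7965/1144) - 216) - 1116 = (399213/1144 - 216) - 1116 = 152109/1144 - 1116 = -1124595/1144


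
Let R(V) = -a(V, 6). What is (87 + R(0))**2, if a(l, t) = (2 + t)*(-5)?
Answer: 16129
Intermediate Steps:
a(l, t) = -10 - 5*t
R(V) = 40 (R(V) = -(-10 - 5*6) = -(-10 - 30) = -1*(-40) = 40)
(87 + R(0))**2 = (87 + 40)**2 = 127**2 = 16129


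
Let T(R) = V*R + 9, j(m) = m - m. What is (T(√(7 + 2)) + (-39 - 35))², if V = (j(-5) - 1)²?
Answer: 3844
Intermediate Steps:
j(m) = 0
V = 1 (V = (0 - 1)² = (-1)² = 1)
T(R) = 9 + R (T(R) = 1*R + 9 = R + 9 = 9 + R)
(T(√(7 + 2)) + (-39 - 35))² = ((9 + √(7 + 2)) + (-39 - 35))² = ((9 + √9) - 74)² = ((9 + 3) - 74)² = (12 - 74)² = (-62)² = 3844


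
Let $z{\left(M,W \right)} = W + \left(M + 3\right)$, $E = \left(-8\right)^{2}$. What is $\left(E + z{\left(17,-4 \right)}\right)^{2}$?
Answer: $6400$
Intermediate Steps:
$E = 64$
$z{\left(M,W \right)} = 3 + M + W$ ($z{\left(M,W \right)} = W + \left(3 + M\right) = 3 + M + W$)
$\left(E + z{\left(17,-4 \right)}\right)^{2} = \left(64 + \left(3 + 17 - 4\right)\right)^{2} = \left(64 + 16\right)^{2} = 80^{2} = 6400$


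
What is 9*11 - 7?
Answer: 92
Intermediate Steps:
9*11 - 7 = 99 - 7 = 92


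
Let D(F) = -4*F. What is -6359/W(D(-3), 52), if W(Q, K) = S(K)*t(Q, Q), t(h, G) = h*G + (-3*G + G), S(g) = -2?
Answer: 6359/240 ≈ 26.496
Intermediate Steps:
t(h, G) = -2*G + G*h (t(h, G) = G*h - 2*G = -2*G + G*h)
W(Q, K) = -2*Q*(-2 + Q)
-6359/W(D(-3), 52) = -6359*1/(24*(2 - (-4)*(-3))) = -6359*1/(24*(2 - 1*12)) = -6359*1/(24*(2 - 12)) = -6359/(2*12*(-10)) = -6359/(-240) = -6359*(-1/240) = 6359/240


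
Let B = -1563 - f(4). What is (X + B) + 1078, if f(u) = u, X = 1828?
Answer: 1339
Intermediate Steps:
B = -1567 (B = -1563 - 1*4 = -1563 - 4 = -1567)
(X + B) + 1078 = (1828 - 1567) + 1078 = 261 + 1078 = 1339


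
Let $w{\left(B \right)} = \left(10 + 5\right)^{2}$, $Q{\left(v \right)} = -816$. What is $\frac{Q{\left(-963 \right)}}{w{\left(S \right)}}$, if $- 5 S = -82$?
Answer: $- \frac{272}{75} \approx -3.6267$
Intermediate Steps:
$S = \frac{82}{5}$ ($S = \left(- \frac{1}{5}\right) \left(-82\right) = \frac{82}{5} \approx 16.4$)
$w{\left(B \right)} = 225$ ($w{\left(B \right)} = 15^{2} = 225$)
$\frac{Q{\left(-963 \right)}}{w{\left(S \right)}} = - \frac{816}{225} = \left(-816\right) \frac{1}{225} = - \frac{272}{75}$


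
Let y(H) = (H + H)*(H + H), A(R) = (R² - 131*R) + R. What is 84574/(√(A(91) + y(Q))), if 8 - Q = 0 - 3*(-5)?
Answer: -12082*I*√3353/479 ≈ -1460.6*I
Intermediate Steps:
A(R) = R² - 130*R
Q = -7 (Q = 8 - (0 - 3*(-5)) = 8 - (0 + 15) = 8 - 1*15 = 8 - 15 = -7)
y(H) = 4*H² (y(H) = (2*H)*(2*H) = 4*H²)
84574/(√(A(91) + y(Q))) = 84574/(√(91*(-130 + 91) + 4*(-7)²)) = 84574/(√(91*(-39) + 4*49)) = 84574/(√(-3549 + 196)) = 84574/(√(-3353)) = 84574/((I*√3353)) = 84574*(-I*√3353/3353) = -12082*I*√3353/479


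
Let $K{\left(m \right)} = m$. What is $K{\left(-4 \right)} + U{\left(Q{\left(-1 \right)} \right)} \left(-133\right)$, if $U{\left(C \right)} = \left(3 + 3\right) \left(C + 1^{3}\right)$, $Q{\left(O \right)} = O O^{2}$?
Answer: $-4$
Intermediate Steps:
$Q{\left(O \right)} = O^{3}$
$U{\left(C \right)} = 6 + 6 C$ ($U{\left(C \right)} = 6 \left(C + 1\right) = 6 \left(1 + C\right) = 6 + 6 C$)
$K{\left(-4 \right)} + U{\left(Q{\left(-1 \right)} \right)} \left(-133\right) = -4 + \left(6 + 6 \left(-1\right)^{3}\right) \left(-133\right) = -4 + \left(6 + 6 \left(-1\right)\right) \left(-133\right) = -4 + \left(6 - 6\right) \left(-133\right) = -4 + 0 \left(-133\right) = -4 + 0 = -4$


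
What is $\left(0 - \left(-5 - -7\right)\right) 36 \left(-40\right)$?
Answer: $2880$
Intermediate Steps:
$\left(0 - \left(-5 - -7\right)\right) 36 \left(-40\right) = \left(0 - \left(-5 + 7\right)\right) 36 \left(-40\right) = \left(0 - 2\right) 36 \left(-40\right) = \left(-2\right) 36 \left(-40\right) = \left(-72\right) \left(-40\right) = 2880$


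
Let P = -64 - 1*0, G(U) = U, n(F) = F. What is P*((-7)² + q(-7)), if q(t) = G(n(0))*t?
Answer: -3136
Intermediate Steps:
P = -64 (P = -64 + 0 = -64)
q(t) = 0 (q(t) = 0*t = 0)
P*((-7)² + q(-7)) = -64*((-7)² + 0) = -64*(49 + 0) = -64*49 = -3136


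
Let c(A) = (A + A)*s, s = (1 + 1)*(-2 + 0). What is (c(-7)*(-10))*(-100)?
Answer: 56000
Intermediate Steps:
s = -4 (s = 2*(-2) = -4)
c(A) = -8*A (c(A) = (A + A)*(-4) = (2*A)*(-4) = -8*A)
(c(-7)*(-10))*(-100) = (-8*(-7)*(-10))*(-100) = (56*(-10))*(-100) = -560*(-100) = 56000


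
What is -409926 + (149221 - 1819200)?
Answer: -2079905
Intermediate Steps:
-409926 + (149221 - 1819200) = -409926 - 1669979 = -2079905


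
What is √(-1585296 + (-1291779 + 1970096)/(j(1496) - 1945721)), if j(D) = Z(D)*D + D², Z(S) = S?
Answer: I*√207139067760853221/361473 ≈ 1259.1*I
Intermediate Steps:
j(D) = 2*D² (j(D) = D*D + D² = D² + D² = 2*D²)
√(-1585296 + (-1291779 + 1970096)/(j(1496) - 1945721)) = √(-1585296 + (-1291779 + 1970096)/(2*1496² - 1945721)) = √(-1585296 + 678317/(2*2238016 - 1945721)) = √(-1585296 + 678317/(4476032 - 1945721)) = √(-1585296 + 678317/2530311) = √(-4011291228739/2530311) = I*√207139067760853221/361473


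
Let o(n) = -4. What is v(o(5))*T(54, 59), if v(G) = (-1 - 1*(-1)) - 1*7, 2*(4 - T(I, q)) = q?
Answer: 357/2 ≈ 178.50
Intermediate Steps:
T(I, q) = 4 - q/2
v(G) = -7 (v(G) = (-1 + 1) - 7 = 0 - 7 = -7)
v(o(5))*T(54, 59) = -7*(4 - ½*59) = -7*(4 - 59/2) = -7*(-51/2) = 357/2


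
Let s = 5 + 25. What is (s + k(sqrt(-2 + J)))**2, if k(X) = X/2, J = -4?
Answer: (60 + I*sqrt(6))**2/4 ≈ 898.5 + 73.485*I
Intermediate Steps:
k(X) = X/2 (k(X) = X*(1/2) = X/2)
s = 30
(s + k(sqrt(-2 + J)))**2 = (30 + sqrt(-2 - 4)/2)**2 = (30 + sqrt(-6)/2)**2 = (30 + (I*sqrt(6))/2)**2 = (30 + I*sqrt(6)/2)**2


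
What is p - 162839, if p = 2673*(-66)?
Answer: -339257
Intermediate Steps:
p = -176418
p - 162839 = -176418 - 162839 = -339257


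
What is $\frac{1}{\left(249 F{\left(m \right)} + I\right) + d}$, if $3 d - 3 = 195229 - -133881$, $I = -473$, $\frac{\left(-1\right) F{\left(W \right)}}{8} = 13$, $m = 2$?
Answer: $\frac{3}{250006} \approx 1.2 \cdot 10^{-5}$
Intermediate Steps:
$F{\left(W \right)} = -104$ ($F{\left(W \right)} = \left(-8\right) 13 = -104$)
$d = \frac{329113}{3}$ ($d = 1 + \frac{195229 - -133881}{3} = 1 + \frac{195229 + 133881}{3} = 1 + \frac{1}{3} \cdot 329110 = 1 + \frac{329110}{3} = \frac{329113}{3} \approx 1.097 \cdot 10^{5}$)
$\frac{1}{\left(249 F{\left(m \right)} + I\right) + d} = \frac{1}{\left(249 \left(-104\right) - 473\right) + \frac{329113}{3}} = \frac{1}{\left(-25896 - 473\right) + \frac{329113}{3}} = \frac{1}{-26369 + \frac{329113}{3}} = \frac{1}{\frac{250006}{3}} = \frac{3}{250006}$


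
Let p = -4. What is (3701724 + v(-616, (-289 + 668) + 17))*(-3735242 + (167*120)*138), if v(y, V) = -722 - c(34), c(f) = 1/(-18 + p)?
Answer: -39478374160745/11 ≈ -3.5889e+12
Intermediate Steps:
c(f) = -1/22 (c(f) = 1/(-18 - 4) = 1/(-22) = -1/22)
v(y, V) = -15883/22 (v(y, V) = -722 - 1*(-1/22) = -722 + 1/22 = -15883/22)
(3701724 + v(-616, (-289 + 668) + 17))*(-3735242 + (167*120)*138) = (3701724 - 15883/22)*(-3735242 + (167*120)*138) = 81422045*(-3735242 + 20040*138)/22 = 81422045*(-3735242 + 2765520)/22 = (81422045/22)*(-969722) = -39478374160745/11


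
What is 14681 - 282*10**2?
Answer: -13519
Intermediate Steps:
14681 - 282*10**2 = 14681 - 282*100 = 14681 - 1*28200 = 14681 - 28200 = -13519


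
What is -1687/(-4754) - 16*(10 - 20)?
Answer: 762327/4754 ≈ 160.35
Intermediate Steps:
-1687/(-4754) - 16*(10 - 20) = -1687*(-1/4754) - 16*(-10) = 1687/4754 + 160 = 762327/4754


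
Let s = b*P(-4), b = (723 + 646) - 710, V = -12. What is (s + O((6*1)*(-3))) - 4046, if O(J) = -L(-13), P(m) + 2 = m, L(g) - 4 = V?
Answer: -7992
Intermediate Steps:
L(g) = -8 (L(g) = 4 - 12 = -8)
P(m) = -2 + m
b = 659 (b = 1369 - 710 = 659)
O(J) = 8 (O(J) = -1*(-8) = 8)
s = -3954 (s = 659*(-2 - 4) = 659*(-6) = -3954)
(s + O((6*1)*(-3))) - 4046 = (-3954 + 8) - 4046 = -3946 - 4046 = -7992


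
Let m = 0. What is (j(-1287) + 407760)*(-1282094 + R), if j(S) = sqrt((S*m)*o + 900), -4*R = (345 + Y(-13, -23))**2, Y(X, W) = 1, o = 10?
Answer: -535029859170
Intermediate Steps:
R = -29929 (R = -(345 + 1)**2/4 = -1/4*346**2 = -1/4*119716 = -29929)
j(S) = 30 (j(S) = sqrt((S*0)*10 + 900) = sqrt(0*10 + 900) = sqrt(0 + 900) = sqrt(900) = 30)
(j(-1287) + 407760)*(-1282094 + R) = (30 + 407760)*(-1282094 - 29929) = 407790*(-1312023) = -535029859170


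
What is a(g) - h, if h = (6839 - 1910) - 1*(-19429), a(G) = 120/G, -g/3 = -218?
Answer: -2655002/109 ≈ -24358.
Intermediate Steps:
g = 654 (g = -3*(-218) = 654)
h = 24358 (h = 4929 + 19429 = 24358)
a(g) - h = 120/654 - 1*24358 = 120*(1/654) - 24358 = 20/109 - 24358 = -2655002/109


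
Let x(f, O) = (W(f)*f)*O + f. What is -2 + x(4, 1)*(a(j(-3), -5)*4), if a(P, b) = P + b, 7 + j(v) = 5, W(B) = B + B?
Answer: -1010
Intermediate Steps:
W(B) = 2*B
j(v) = -2 (j(v) = -7 + 5 = -2)
x(f, O) = f + 2*O*f² (x(f, O) = ((2*f)*f)*O + f = (2*f²)*O + f = 2*O*f² + f = f + 2*O*f²)
-2 + x(4, 1)*(a(j(-3), -5)*4) = -2 + (4*(1 + 2*1*4))*((-2 - 5)*4) = -2 + (4*(1 + 8))*(-7*4) = -2 + (4*9)*(-28) = -2 + 36*(-28) = -2 - 1008 = -1010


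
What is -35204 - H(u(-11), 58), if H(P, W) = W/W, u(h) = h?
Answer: -35205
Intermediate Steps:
H(P, W) = 1
-35204 - H(u(-11), 58) = -35204 - 1*1 = -35204 - 1 = -35205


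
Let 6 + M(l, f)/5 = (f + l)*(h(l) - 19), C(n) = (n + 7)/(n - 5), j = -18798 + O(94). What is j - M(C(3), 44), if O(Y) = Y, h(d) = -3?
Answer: -14384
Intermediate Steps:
j = -18704 (j = -18798 + 94 = -18704)
C(n) = (7 + n)/(-5 + n)
M(l, f) = -30 - 110*f - 110*l (M(l, f) = -30 + 5*((f + l)*(-3 - 19)) = -30 + 5*((f + l)*(-22)) = -30 + 5*(-22*f - 22*l) = -30 + (-110*f - 110*l) = -30 - 110*f - 110*l)
j - M(C(3), 44) = -18704 - (-30 - 110*44 - 110*(7 + 3)/(-5 + 3)) = -18704 - (-30 - 4840 - 110*10/(-2)) = -18704 - (-30 - 4840 - (-55)*10) = -18704 - (-30 - 4840 - 110*(-5)) = -18704 - (-30 - 4840 + 550) = -18704 - 1*(-4320) = -18704 + 4320 = -14384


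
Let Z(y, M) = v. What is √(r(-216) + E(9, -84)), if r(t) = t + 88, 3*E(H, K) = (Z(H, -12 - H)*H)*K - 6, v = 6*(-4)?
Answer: √5918 ≈ 76.929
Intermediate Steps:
v = -24
Z(y, M) = -24
E(H, K) = -2 - 8*H*K (E(H, K) = ((-24*H)*K - 6)/3 = (-24*H*K - 6)/3 = (-6 - 24*H*K)/3 = -2 - 8*H*K)
r(t) = 88 + t
√(r(-216) + E(9, -84)) = √((88 - 216) + (-2 - 8*9*(-84))) = √(-128 + (-2 + 6048)) = √(-128 + 6046) = √5918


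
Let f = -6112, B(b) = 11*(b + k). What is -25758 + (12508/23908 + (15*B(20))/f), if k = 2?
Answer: -470489501839/18265712 ≈ -25758.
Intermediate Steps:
B(b) = 22 + 11*b (B(b) = 11*(b + 2) = 11*(2 + b) = 22 + 11*b)
-25758 + (12508/23908 + (15*B(20))/f) = -25758 + (12508/23908 + (15*(22 + 11*20))/(-6112)) = -25758 + (12508*(1/23908) + (15*(22 + 220))*(-1/6112)) = -25758 + (3127/5977 + (15*242)*(-1/6112)) = -25758 + (3127/5977 + 3630*(-1/6112)) = -25758 + (3127/5977 - 1815/3056) = -25758 - 1292143/18265712 = -470489501839/18265712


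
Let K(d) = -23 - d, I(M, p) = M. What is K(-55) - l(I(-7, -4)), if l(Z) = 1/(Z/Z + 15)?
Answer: 511/16 ≈ 31.938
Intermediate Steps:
l(Z) = 1/16 (l(Z) = 1/(1 + 15) = 1/16)
K(-55) - l(I(-7, -4)) = (-23 - 1*(-55)) - 1*1/16 = (-23 + 55) - 1/16 = 32 - 1/16 = 511/16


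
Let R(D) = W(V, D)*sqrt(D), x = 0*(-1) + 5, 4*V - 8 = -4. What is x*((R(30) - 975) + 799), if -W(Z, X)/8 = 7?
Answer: -880 - 280*sqrt(30) ≈ -2413.6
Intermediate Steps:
V = 1 (V = 2 + (1/4)*(-4) = 2 - 1 = 1)
W(Z, X) = -56 (W(Z, X) = -8*7 = -56)
x = 5 (x = 0 + 5 = 5)
R(D) = -56*sqrt(D)
x*((R(30) - 975) + 799) = 5*((-56*sqrt(30) - 975) + 799) = 5*((-975 - 56*sqrt(30)) + 799) = 5*(-176 - 56*sqrt(30)) = -880 - 280*sqrt(30)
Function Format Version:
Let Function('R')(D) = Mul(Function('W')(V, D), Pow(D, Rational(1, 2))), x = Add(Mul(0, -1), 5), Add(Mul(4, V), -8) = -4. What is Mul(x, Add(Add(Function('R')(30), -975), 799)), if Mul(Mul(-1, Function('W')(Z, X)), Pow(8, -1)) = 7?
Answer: Add(-880, Mul(-280, Pow(30, Rational(1, 2)))) ≈ -2413.6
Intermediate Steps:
V = 1 (V = Add(2, Mul(Rational(1, 4), -4)) = Add(2, -1) = 1)
Function('W')(Z, X) = -56 (Function('W')(Z, X) = Mul(-8, 7) = -56)
x = 5 (x = Add(0, 5) = 5)
Function('R')(D) = Mul(-56, Pow(D, Rational(1, 2)))
Mul(x, Add(Add(Function('R')(30), -975), 799)) = Mul(5, Add(Add(Mul(-56, Pow(30, Rational(1, 2))), -975), 799)) = Mul(5, Add(Add(-975, Mul(-56, Pow(30, Rational(1, 2)))), 799)) = Mul(5, Add(-176, Mul(-56, Pow(30, Rational(1, 2))))) = Add(-880, Mul(-280, Pow(30, Rational(1, 2))))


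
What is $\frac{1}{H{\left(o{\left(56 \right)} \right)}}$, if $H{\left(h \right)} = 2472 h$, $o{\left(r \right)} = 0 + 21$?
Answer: $\frac{1}{51912} \approx 1.9263 \cdot 10^{-5}$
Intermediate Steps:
$o{\left(r \right)} = 21$
$\frac{1}{H{\left(o{\left(56 \right)} \right)}} = \frac{1}{2472 \cdot 21} = \frac{1}{51912}$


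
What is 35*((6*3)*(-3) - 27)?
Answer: -2835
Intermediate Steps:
35*((6*3)*(-3) - 27) = 35*(18*(-3) - 27) = 35*(-54 - 27) = 35*(-81) = -2835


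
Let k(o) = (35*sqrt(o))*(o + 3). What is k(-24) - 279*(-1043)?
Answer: 290997 - 1470*I*sqrt(6) ≈ 2.91e+5 - 3600.8*I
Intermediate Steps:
k(o) = 35*sqrt(o)*(3 + o) (k(o) = (35*sqrt(o))*(3 + o) = 35*sqrt(o)*(3 + o))
k(-24) - 279*(-1043) = 35*sqrt(-24)*(3 - 24) - 279*(-1043) = 35*(2*I*sqrt(6))*(-21) + 290997 = -1470*I*sqrt(6) + 290997 = 290997 - 1470*I*sqrt(6)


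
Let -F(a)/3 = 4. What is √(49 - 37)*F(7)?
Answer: -24*√3 ≈ -41.569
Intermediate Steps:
F(a) = -12 (F(a) = -3*4 = -12)
√(49 - 37)*F(7) = √(49 - 37)*(-12) = √12*(-12) = (2*√3)*(-12) = -24*√3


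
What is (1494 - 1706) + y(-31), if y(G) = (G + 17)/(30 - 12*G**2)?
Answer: -1219205/5751 ≈ -212.00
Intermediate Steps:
y(G) = (17 + G)/(30 - 12*G**2)
(1494 - 1706) + y(-31) = (1494 - 1706) + (-17 - 1*(-31))/(6*(-5 + 2*(-31)**2)) = -212 + (-17 + 31)/(6*(-5 + 2*961)) = -212 + (1/6)*14/(-5 + 1922) = -212 + (1/6)*14/1917 = -212 + (1/6)*(1/1917)*14 = -212 + 7/5751 = -1219205/5751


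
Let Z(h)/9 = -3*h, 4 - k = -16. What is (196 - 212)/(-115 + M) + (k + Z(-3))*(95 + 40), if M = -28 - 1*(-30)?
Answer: 1540771/113 ≈ 13635.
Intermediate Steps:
k = 20 (k = 4 - 1*(-16) = 4 + 16 = 20)
M = 2 (M = -28 + 30 = 2)
Z(h) = -27*h (Z(h) = 9*(-3*h) = -27*h)
(196 - 212)/(-115 + M) + (k + Z(-3))*(95 + 40) = (196 - 212)/(-115 + 2) + (20 - 27*(-3))*(95 + 40) = -16/(-113) + (20 + 81)*135 = -16*(-1/113) + 101*135 = 16/113 + 13635 = 1540771/113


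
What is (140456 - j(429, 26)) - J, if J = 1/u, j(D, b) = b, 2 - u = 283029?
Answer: 39745481611/283027 ≈ 1.4043e+5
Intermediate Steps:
u = -283027 (u = 2 - 1*283029 = 2 - 283029 = -283027)
J = -1/283027 (J = 1/(-283027) = -1/283027 ≈ -3.5332e-6)
(140456 - j(429, 26)) - J = (140456 - 1*26) - 1*(-1/283027) = (140456 - 26) + 1/283027 = 140430 + 1/283027 = 39745481611/283027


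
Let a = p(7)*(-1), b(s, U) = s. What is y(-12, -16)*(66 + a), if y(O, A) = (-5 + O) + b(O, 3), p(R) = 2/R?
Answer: -13340/7 ≈ -1905.7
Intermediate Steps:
y(O, A) = -5 + 2*O (y(O, A) = (-5 + O) + O = -5 + 2*O)
a = -2/7 (a = (2/7)*(-1) = -2/7 ≈ -0.28571)
y(-12, -16)*(66 + a) = (-5 + 2*(-12))*(66 - 2/7) = (-5 - 24)*(460/7) = -29*460/7 = -13340/7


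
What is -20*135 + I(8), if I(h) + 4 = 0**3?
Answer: -2704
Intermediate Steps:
I(h) = -4 (I(h) = -4 + 0**3 = -4 + 0 = -4)
-20*135 + I(8) = -20*135 - 4 = -2700 - 4 = -2704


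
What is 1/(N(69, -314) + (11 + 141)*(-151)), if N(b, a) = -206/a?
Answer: -157/3603361 ≈ -4.3570e-5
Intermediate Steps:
1/(N(69, -314) + (11 + 141)*(-151)) = 1/(-206/(-314) + (11 + 141)*(-151)) = 1/(-206*(-1/314) + 152*(-151)) = 1/(103/157 - 22952) = 1/(-3603361/157) = -157/3603361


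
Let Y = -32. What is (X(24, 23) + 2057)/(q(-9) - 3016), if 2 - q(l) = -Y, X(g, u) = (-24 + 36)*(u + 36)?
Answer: -2765/3046 ≈ -0.90775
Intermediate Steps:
X(g, u) = 432 + 12*u (X(g, u) = 12*(36 + u) = 432 + 12*u)
q(l) = -30 (q(l) = 2 - (-1)*(-32) = 2 - 1*32 = 2 - 32 = -30)
(X(24, 23) + 2057)/(q(-9) - 3016) = ((432 + 12*23) + 2057)/(-30 - 3016) = ((432 + 276) + 2057)/(-3046) = (708 + 2057)*(-1/3046) = 2765*(-1/3046) = -2765/3046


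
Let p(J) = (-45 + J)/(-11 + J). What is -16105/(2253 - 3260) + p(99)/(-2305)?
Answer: 1633341911/102129940 ≈ 15.993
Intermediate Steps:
p(J) = (-45 + J)/(-11 + J)
-16105/(2253 - 3260) + p(99)/(-2305) = -16105/(2253 - 3260) + ((-45 + 99)/(-11 + 99))/(-2305) = -16105/(-1007) + (54/88)*(-1/2305) = -16105*(-1/1007) + ((1/88)*54)*(-1/2305) = 16105/1007 + (27/44)*(-1/2305) = 16105/1007 - 27/101420 = 1633341911/102129940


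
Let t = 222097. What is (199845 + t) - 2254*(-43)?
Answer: 518864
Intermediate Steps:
(199845 + t) - 2254*(-43) = (199845 + 222097) - 2254*(-43) = 421942 + 96922 = 518864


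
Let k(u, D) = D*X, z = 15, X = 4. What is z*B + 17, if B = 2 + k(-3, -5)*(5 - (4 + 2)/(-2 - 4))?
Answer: -1753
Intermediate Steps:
k(u, D) = 4*D (k(u, D) = D*4 = 4*D)
B = -118 (B = 2 + (4*(-5))*(5 - (4 + 2)/(-2 - 4)) = 2 - 20*(5 - 6/(-6)) = 2 - 20*(5 - 6*(-1)/6) = 2 - 20*(5 - 1*(-1)) = 2 - 20*(5 + 1) = 2 - 20*6 = 2 - 120 = -118)
z*B + 17 = 15*(-118) + 17 = -1770 + 17 = -1753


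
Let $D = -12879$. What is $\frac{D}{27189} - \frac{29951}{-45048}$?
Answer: $\frac{163637}{855912} \approx 0.19118$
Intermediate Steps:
$\frac{D}{27189} - \frac{29951}{-45048} = - \frac{12879}{27189} - \frac{29951}{-45048} = \left(-12879\right) \frac{1}{27189} - - \frac{29951}{45048} = - \frac{9}{19} + \frac{29951}{45048} = \frac{163637}{855912}$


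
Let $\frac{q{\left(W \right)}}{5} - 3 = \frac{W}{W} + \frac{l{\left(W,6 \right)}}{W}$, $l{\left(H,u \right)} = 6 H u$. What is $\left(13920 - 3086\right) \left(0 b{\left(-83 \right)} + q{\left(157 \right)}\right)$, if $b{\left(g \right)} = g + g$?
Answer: $2166800$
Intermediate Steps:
$l{\left(H,u \right)} = 6 H u$
$b{\left(g \right)} = 2 g$
$q{\left(W \right)} = 200$ ($q{\left(W \right)} = 15 + 5 \left(\frac{W}{W} + \frac{6 W 6}{W}\right) = 15 + 5 \left(1 + \frac{36 W}{W}\right) = 15 + 5 \left(1 + 36\right) = 15 + 5 \cdot 37 = 15 + 185 = 200$)
$\left(13920 - 3086\right) \left(0 b{\left(-83 \right)} + q{\left(157 \right)}\right) = \left(13920 - 3086\right) \left(0 \cdot 2 \left(-83\right) + 200\right) = 10834 \left(0 \left(-166\right) + 200\right) = 10834 \left(0 + 200\right) = 10834 \cdot 200 = 2166800$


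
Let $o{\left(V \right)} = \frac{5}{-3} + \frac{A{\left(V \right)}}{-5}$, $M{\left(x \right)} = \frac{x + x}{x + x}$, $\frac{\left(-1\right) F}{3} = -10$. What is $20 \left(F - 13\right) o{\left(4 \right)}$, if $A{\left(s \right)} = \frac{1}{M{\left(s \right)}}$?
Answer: $- \frac{1904}{3} \approx -634.67$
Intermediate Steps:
$F = 30$ ($F = \left(-3\right) \left(-10\right) = 30$)
$M{\left(x \right)} = 1$ ($M{\left(x \right)} = \frac{2 x}{2 x} = 2 x \frac{1}{2 x} = 1$)
$A{\left(s \right)} = 1$ ($A{\left(s \right)} = 1^{-1} = 1$)
$o{\left(V \right)} = - \frac{28}{15}$ ($o{\left(V \right)} = \frac{5}{-3} + 1 \frac{1}{-5} = 5 \left(- \frac{1}{3}\right) + 1 \left(- \frac{1}{5}\right) = - \frac{5}{3} - \frac{1}{5} = - \frac{28}{15}$)
$20 \left(F - 13\right) o{\left(4 \right)} = 20 \left(30 - 13\right) \left(- \frac{28}{15}\right) = 20 \cdot 17 \left(- \frac{28}{15}\right) = 340 \left(- \frac{28}{15}\right) = - \frac{1904}{3}$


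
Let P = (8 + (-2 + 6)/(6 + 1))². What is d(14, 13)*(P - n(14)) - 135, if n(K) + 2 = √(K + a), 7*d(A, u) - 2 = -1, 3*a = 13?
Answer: -42607/343 - √165/21 ≈ -124.83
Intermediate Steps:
a = 13/3 (a = (⅓)*13 = 13/3 ≈ 4.3333)
d(A, u) = ⅐ (d(A, u) = 2/7 + (⅐)*(-1) = 2/7 - ⅐ = ⅐)
n(K) = -2 + √(13/3 + K) (n(K) = -2 + √(K + 13/3) = -2 + √(13/3 + K))
P = 3600/49 (P = (8 + 4/7)² = (60/7)² = 3600/49 ≈ 73.469)
d(14, 13)*(P - n(14)) - 135 = (3600/49 - (-2 + √(39 + 9*14)/3))/7 - 135 = (3600/49 - (-2 + √(39 + 126)/3))/7 - 135 = (3600/49 - (-2 + √165/3))/7 - 135 = (3600/49 + (2 - √165/3))/7 - 135 = (3698/49 - √165/3)/7 - 135 = (3698/343 - √165/21) - 135 = -42607/343 - √165/21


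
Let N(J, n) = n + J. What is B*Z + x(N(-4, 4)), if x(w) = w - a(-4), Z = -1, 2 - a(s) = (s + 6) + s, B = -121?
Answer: 117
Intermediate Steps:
a(s) = -4 - 2*s (a(s) = 2 - ((s + 6) + s) = 2 - ((6 + s) + s) = 2 - (6 + 2*s) = 2 + (-6 - 2*s) = -4 - 2*s)
N(J, n) = J + n
x(w) = -4 + w (x(w) = w - (-4 - 2*(-4)) = w - (-4 + 8) = w - 1*4 = w - 4 = -4 + w)
B*Z + x(N(-4, 4)) = -121*(-1) + (-4 + (-4 + 4)) = 121 + (-4 + 0) = 121 - 4 = 117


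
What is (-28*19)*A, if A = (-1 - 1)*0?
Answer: 0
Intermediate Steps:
A = 0 (A = -2*0 = 0)
(-28*19)*A = -28*19*0 = -532*0 = 0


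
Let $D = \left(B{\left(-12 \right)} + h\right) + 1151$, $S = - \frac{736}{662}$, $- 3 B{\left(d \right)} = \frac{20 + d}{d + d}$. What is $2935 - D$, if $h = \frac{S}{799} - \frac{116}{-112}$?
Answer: $\frac{118820460587}{66646188} \approx 1782.9$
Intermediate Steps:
$B{\left(d \right)} = - \frac{20 + d}{6 d}$ ($B{\left(d \right)} = - \frac{\left(20 + d\right) \frac{1}{d + d}}{3} = - \frac{\left(20 + d\right) \frac{1}{2 d}}{3} = - \frac{\frac{1}{2} \frac{1}{d} \left(20 + d\right)}{3} = - \frac{20 + d}{6 d}$)
$S = - \frac{368}{331}$ ($S = \left(-736\right) \frac{1}{662} = - \frac{368}{331} \approx -1.1118$)
$h = \frac{7659297}{7405132}$ ($h = - \frac{368}{331 \cdot 799} - \frac{116}{-112} = \left(- \frac{368}{331}\right) \frac{1}{799} - - \frac{29}{28} = - \frac{368}{264469} + \frac{29}{28} = \frac{7659297}{7405132} \approx 1.0343$)
$D = \frac{76786101193}{66646188}$ ($D = \left(\frac{-20 - -12}{6 \left(-12\right)} + \frac{7659297}{7405132}\right) + 1151 = \left(\frac{1}{6} \left(- \frac{1}{12}\right) \left(-20 + 12\right) + \frac{7659297}{7405132}\right) + 1151 = \left(\frac{1}{6} \left(- \frac{1}{12}\right) \left(-8\right) + \frac{7659297}{7405132}\right) + 1151 = \left(\frac{1}{9} + \frac{7659297}{7405132}\right) + 1151 = \frac{76338805}{66646188} + 1151 = \frac{76786101193}{66646188} \approx 1152.1$)
$2935 - D = 2935 - \frac{76786101193}{66646188} = \frac{118820460587}{66646188}$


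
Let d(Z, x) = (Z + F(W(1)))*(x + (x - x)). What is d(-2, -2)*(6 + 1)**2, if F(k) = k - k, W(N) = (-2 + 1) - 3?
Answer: 196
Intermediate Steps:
W(N) = -4 (W(N) = -1 - 3 = -4)
F(k) = 0
d(Z, x) = Z*x (d(Z, x) = (Z + 0)*(x + (x - x)) = Z*(x + 0) = Z*x)
d(-2, -2)*(6 + 1)**2 = (-2*(-2))*(6 + 1)**2 = 4*7**2 = 4*49 = 196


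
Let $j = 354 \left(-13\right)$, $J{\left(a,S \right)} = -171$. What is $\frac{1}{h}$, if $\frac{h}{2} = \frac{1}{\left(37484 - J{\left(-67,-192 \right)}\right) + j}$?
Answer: $\frac{33053}{2} \approx 16527.0$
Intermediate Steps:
$j = -4602$
$h = \frac{2}{33053}$ ($h = \frac{2}{\left(37484 - -171\right) - 4602} = \frac{2}{\left(37484 + 171\right) - 4602} = \frac{2}{37655 - 4602} = \frac{2}{33053} \approx 6.0509 \cdot 10^{-5}$)
$\frac{1}{h} = \frac{1}{\frac{2}{33053}} = \frac{33053}{2}$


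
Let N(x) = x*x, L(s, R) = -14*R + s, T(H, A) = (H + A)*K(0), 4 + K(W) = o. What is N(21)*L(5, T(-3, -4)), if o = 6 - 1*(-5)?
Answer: 304731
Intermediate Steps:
o = 11 (o = 6 + 5 = 11)
K(W) = 7 (K(W) = -4 + 11 = 7)
T(H, A) = 7*A + 7*H (T(H, A) = (H + A)*7 = (A + H)*7 = 7*A + 7*H)
L(s, R) = s - 14*R
N(x) = x**2
N(21)*L(5, T(-3, -4)) = 21**2*(5 - 14*(7*(-4) + 7*(-3))) = 441*(5 - 14*(-28 - 21)) = 441*(5 - 14*(-49)) = 441*(5 + 686) = 441*691 = 304731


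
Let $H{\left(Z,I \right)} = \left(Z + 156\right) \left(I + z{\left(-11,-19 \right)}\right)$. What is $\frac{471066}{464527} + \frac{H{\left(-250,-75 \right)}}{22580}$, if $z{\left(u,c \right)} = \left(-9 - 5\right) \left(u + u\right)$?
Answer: $\frac{231299963}{5244509830} \approx 0.044103$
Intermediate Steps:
$z{\left(u,c \right)} = - 28 u$ ($z{\left(u,c \right)} = - 14 \cdot 2 u = - 28 u$)
$H{\left(Z,I \right)} = \left(156 + Z\right) \left(308 + I\right)$ ($H{\left(Z,I \right)} = \left(Z + 156\right) \left(I - -308\right) = \left(156 + Z\right) \left(I + 308\right) = \left(156 + Z\right) \left(308 + I\right)$)
$\frac{471066}{464527} + \frac{H{\left(-250,-75 \right)}}{22580} = \frac{471066}{464527} + \frac{48048 + 156 \left(-75\right) + 308 \left(-250\right) - -18750}{22580} = 471066 \cdot \frac{1}{464527} + \left(48048 - 11700 - 77000 + 18750\right) \frac{1}{22580} = \frac{471066}{464527} - \frac{10951}{11290} = \frac{231299963}{5244509830}$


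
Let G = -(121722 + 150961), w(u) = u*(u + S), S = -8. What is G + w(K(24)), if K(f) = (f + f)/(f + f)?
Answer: -272690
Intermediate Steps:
K(f) = 1 (K(f) = (2*f)/((2*f)) = (2*f)*(1/(2*f)) = 1)
w(u) = u*(-8 + u) (w(u) = u*(u - 8) = u*(-8 + u))
G = -272683 (G = -1*272683 = -272683)
G + w(K(24)) = -272683 + 1*(-8 + 1) = -272683 + 1*(-7) = -272683 - 7 = -272690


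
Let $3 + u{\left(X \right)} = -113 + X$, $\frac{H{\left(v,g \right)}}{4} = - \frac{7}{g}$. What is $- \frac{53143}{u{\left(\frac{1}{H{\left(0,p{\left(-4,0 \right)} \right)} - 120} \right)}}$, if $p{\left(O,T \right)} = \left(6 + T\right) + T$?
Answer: $\frac{19875482}{43387} \approx 458.1$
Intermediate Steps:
$p{\left(O,T \right)} = 6 + 2 T$
$H{\left(v,g \right)} = - \frac{28}{g}$ ($H{\left(v,g \right)} = 4 \left(- \frac{7}{g}\right) = - \frac{28}{g}$)
$u{\left(X \right)} = -116 + X$ ($u{\left(X \right)} = -3 + \left(-113 + X\right) = -116 + X$)
$- \frac{53143}{u{\left(\frac{1}{H{\left(0,p{\left(-4,0 \right)} \right)} - 120} \right)}} = - \frac{53143}{-116 + \frac{1}{- \frac{28}{6 + 2 \cdot 0} - 120}} = - \frac{53143}{-116 + \frac{1}{- \frac{28}{6 + 0} - 120}} = - \frac{53143}{-116 + \frac{1}{- \frac{28}{6} - 120}} = - \frac{53143}{-116 + \frac{1}{\left(-28\right) \frac{1}{6} - 120}} = - \frac{53143}{-116 + \frac{1}{- \frac{14}{3} - 120}} = - \frac{53143}{-116 + \frac{1}{- \frac{374}{3}}} = - \frac{53143}{-116 - \frac{3}{374}} = - \frac{53143}{- \frac{43387}{374}} = \left(-53143\right) \left(- \frac{374}{43387}\right) = \frac{19875482}{43387}$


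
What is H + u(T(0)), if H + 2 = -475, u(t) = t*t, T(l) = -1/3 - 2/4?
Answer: -17147/36 ≈ -476.31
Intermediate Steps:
T(l) = -⅚ (T(l) = -1*⅓ - 2*¼ = -⅓ - ½ = -⅚)
u(t) = t²
H = -477 (H = -2 - 475 = -477)
H + u(T(0)) = -477 + (-⅚)² = -477 + 25/36 = -17147/36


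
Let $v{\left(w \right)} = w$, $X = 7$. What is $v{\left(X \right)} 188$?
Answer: $1316$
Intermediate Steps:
$v{\left(X \right)} 188 = 7 \cdot 188 = 1316$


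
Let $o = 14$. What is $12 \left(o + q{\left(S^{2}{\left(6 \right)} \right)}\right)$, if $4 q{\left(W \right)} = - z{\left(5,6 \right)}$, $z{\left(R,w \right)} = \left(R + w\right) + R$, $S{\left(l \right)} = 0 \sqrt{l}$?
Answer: $120$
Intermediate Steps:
$S{\left(l \right)} = 0$
$z{\left(R,w \right)} = w + 2 R$
$q{\left(W \right)} = -4$ ($q{\left(W \right)} = \frac{\left(-1\right) \left(6 + 2 \cdot 5\right)}{4} = \frac{\left(-1\right) \left(6 + 10\right)}{4} = \frac{\left(-1\right) 16}{4} = \frac{1}{4} \left(-16\right) = -4$)
$12 \left(o + q{\left(S^{2}{\left(6 \right)} \right)}\right) = 12 \left(14 - 4\right) = 12 \cdot 10 = 120$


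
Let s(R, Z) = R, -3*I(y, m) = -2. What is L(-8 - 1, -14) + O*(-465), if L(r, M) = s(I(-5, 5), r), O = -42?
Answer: 58592/3 ≈ 19531.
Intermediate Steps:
I(y, m) = ⅔ (I(y, m) = -⅓*(-2) = ⅔)
L(r, M) = ⅔
L(-8 - 1, -14) + O*(-465) = ⅔ - 42*(-465) = ⅔ + 19530 = 58592/3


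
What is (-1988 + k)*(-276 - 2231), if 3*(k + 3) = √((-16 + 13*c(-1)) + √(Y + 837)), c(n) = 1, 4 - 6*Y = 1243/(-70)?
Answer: 4991437 - 2507*√(-132300 + 210*√37071615)/630 ≈ 4.9872e+6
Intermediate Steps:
Y = 1523/420 (Y = ⅔ - 1243/(6*(-70)) = ⅔ - 1243*(-1)/(6*70) = ⅔ - ⅙*(-1243/70) = ⅔ + 1243/420 = 1523/420 ≈ 3.6262)
k = -3 + √(-3 + √37071615/210)/3 (k = -3 + √((-16 + 13*1) + √(1523/420 + 837))/3 = -3 + √((-16 + 13) + √(353063/420))/3 = -3 + √(-3 + √37071615/210)/3 ≈ -1.3005)
(-1988 + k)*(-276 - 2231) = (-1988 + (-3 + √(-132300 + 210*√37071615)/630))*(-276 - 2231) = (-1991 + √(-132300 + 210*√37071615)/630)*(-2507) = 4991437 - 2507*√(-132300 + 210*√37071615)/630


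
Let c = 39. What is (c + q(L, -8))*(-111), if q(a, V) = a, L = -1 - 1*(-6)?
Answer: -4884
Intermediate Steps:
L = 5 (L = -1 + 6 = 5)
(c + q(L, -8))*(-111) = (39 + 5)*(-111) = 44*(-111) = -4884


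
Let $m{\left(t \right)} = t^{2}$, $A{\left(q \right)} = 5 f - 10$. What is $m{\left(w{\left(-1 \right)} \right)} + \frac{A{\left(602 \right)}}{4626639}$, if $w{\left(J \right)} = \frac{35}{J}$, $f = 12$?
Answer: $\frac{5667632825}{4626639} \approx 1225.0$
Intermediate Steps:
$A{\left(q \right)} = 50$ ($A{\left(q \right)} = 5 \cdot 12 - 10 = 60 - 10 = 50$)
$m{\left(w{\left(-1 \right)} \right)} + \frac{A{\left(602 \right)}}{4626639} = \left(\frac{35}{-1}\right)^{2} + \frac{50}{4626639} = \left(35 \left(-1\right)\right)^{2} + 50 \cdot \frac{1}{4626639} = \left(-35\right)^{2} + \frac{50}{4626639} = 1225 + \frac{50}{4626639} = \frac{5667632825}{4626639}$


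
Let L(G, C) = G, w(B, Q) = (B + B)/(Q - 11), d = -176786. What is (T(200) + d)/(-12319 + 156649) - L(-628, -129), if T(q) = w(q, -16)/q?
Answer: 1221243128/1948455 ≈ 626.78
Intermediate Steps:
w(B, Q) = 2*B/(-11 + Q) (w(B, Q) = (2*B)/(-11 + Q) = 2*B/(-11 + Q))
T(q) = -2/27 (T(q) = (2*q/(-11 - 16))/q = (2*q/(-27))/q = (2*q*(-1/27))/q = (-2*q/27)/q = -2/27)
(T(200) + d)/(-12319 + 156649) - L(-628, -129) = (-2/27 - 176786)/(-12319 + 156649) - 1*(-628) = -4773224/27/144330 + 628 = -4773224/27*1/144330 + 628 = -2386612/1948455 + 628 = 1221243128/1948455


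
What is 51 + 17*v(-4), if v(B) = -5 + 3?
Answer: 17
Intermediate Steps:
v(B) = -2
51 + 17*v(-4) = 51 + 17*(-2) = 51 - 34 = 17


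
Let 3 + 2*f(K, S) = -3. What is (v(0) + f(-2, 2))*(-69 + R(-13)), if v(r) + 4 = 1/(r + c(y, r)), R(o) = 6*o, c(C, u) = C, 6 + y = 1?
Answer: 5292/5 ≈ 1058.4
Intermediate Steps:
y = -5 (y = -6 + 1 = -5)
f(K, S) = -3 (f(K, S) = -3/2 + (½)*(-3) = -3/2 - 3/2 = -3)
v(r) = -4 + 1/(-5 + r) (v(r) = -4 + 1/(r - 5) = -4 + 1/(-5 + r))
(v(0) + f(-2, 2))*(-69 + R(-13)) = ((21 - 4*0)/(-5 + 0) - 3)*(-69 + 6*(-13)) = ((21 + 0)/(-5) - 3)*(-69 - 78) = (-⅕*21 - 3)*(-147) = (-21/5 - 3)*(-147) = -36/5*(-147) = 5292/5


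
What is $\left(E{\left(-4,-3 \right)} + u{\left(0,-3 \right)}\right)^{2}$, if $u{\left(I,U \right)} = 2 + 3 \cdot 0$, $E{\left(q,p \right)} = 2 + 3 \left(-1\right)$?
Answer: $1$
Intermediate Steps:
$E{\left(q,p \right)} = -1$ ($E{\left(q,p \right)} = 2 - 3 = -1$)
$u{\left(I,U \right)} = 2$ ($u{\left(I,U \right)} = 2 + 0 = 2$)
$\left(E{\left(-4,-3 \right)} + u{\left(0,-3 \right)}\right)^{2} = \left(-1 + 2\right)^{2} = 1^{2} = 1$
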